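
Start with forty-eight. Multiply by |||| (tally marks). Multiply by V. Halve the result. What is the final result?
Convert forty-eight (English words) → 48 (decimal)
Start: 48
Convert |||| (tally marks) → 4 (decimal)
48 × 4 = 192
Convert V (Roman numeral) → 5 (decimal)
192 × 5 = 960
960 ÷ 2 = 480
480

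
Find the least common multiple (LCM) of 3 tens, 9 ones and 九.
Convert 3 tens, 9 ones (place-value notation) → 3×10 + 9 = 39 (decimal)
Convert 九 (Chinese numeral) → 9 (decimal)
Compute lcm(39, 9) = 117
117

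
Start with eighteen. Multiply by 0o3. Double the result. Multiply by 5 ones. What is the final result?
Convert eighteen (English words) → 18 (decimal)
Start: 18
Convert 0o3 (octal) → 3 (decimal)
18 × 3 = 54
54 × 2 = 108
Convert 5 ones (place-value notation) → 5 (decimal)
108 × 5 = 540
540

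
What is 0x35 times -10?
Convert 0x35 (hexadecimal) → 3×16 + 5 = 53 (decimal)
Compute 53 × -10 = -530
-530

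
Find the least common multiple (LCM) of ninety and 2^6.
Convert ninety (English words) → 90 (decimal)
Convert 2^6 (power) → 64 (decimal)
Compute lcm(90, 64) = 2880
2880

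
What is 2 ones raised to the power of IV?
Convert 2 ones (place-value notation) → 2 (decimal)
Convert IV (Roman numeral) → 4 (decimal)
Compute 2 ^ 4 = 16
16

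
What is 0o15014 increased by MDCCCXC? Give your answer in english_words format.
Convert 0o15014 (octal) → 1×4096 + 5×512 + 1×8 + 4 = 6668 (decimal)
Convert MDCCCXC (Roman numeral) → 1000 + 500 + 100 + 100 + 100 + 90 = 1890 (decimal)
Compute 6668 + 1890 = 8558
Convert 8558 (decimal) → 8558 = 8×1000 + 5×100 + 58 → eight thousand five hundred fifty-eight (English words)
eight thousand five hundred fifty-eight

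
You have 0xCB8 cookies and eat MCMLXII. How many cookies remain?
Convert 0xCB8 (hexadecimal) → 12×256 + 11×16 + 8 = 3256 (decimal)
Convert MCMLXII (Roman numeral) → 1000 + 900 + 50 + 10 + 1 + 1 = 1962 (decimal)
Compute 3256 - 1962 = 1294
1294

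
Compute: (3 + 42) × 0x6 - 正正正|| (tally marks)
Convert 0x6 (hexadecimal) → 6 (decimal)
Convert 正正正|| (tally marks) → 5 + 5 + 5 + 2 = 17 (decimal)
Expression in decimal: (3 + 42) × 6 - 17
Parentheses first: 3 + 42 = 45
Multiply: 45 × 6 = 270
Subtract: 270 - 17 = 253
253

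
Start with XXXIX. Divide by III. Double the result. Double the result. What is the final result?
Convert XXXIX (Roman numeral) → 10 + 10 + 10 + 9 = 39 (decimal)
Start: 39
Convert III (Roman numeral) → 1 + 1 + 1 = 3 (decimal)
39 ÷ 3 = 13
13 × 2 = 26
26 × 2 = 52
52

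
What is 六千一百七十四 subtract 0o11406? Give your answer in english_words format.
Convert 六千一百七十四 (Chinese numeral) → 6×1000 + 1×100 + 7×10 + 4 = 6174 (decimal)
Convert 0o11406 (octal) → 1×4096 + 1×512 + 4×64 + 6 = 4870 (decimal)
Compute 6174 - 4870 = 1304
Convert 1304 (decimal) → 1304 = 1×1000 + 3×100 + 4 → one thousand three hundred four (English words)
one thousand three hundred four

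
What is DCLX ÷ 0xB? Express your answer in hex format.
Convert DCLX (Roman numeral) → 500 + 100 + 50 + 10 = 660 (decimal)
Convert 0xB (hexadecimal) → 11 (decimal)
Compute 660 ÷ 11 = 60
Convert 60 (decimal) → 60 = 3×16 + 12 → 0x3C (hexadecimal)
0x3C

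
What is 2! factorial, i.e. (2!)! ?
Convert 2! (factorial) → 2 (decimal)
Compute 2! = 2
2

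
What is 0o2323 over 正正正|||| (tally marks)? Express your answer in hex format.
Convert 0o2323 (octal) → 2×512 + 3×64 + 2×8 + 3 = 1235 (decimal)
Convert 正正正|||| (tally marks) → 5 + 5 + 5 + 4 = 19 (decimal)
Compute 1235 ÷ 19 = 65
Convert 65 (decimal) → 65 = 4×16 + 1 → 0x41 (hexadecimal)
0x41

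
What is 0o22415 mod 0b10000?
Convert 0o22415 (octal) → 2×4096 + 2×512 + 4×64 + 1×8 + 5 = 9485 (decimal)
Convert 0b10000 (binary) → 16 (decimal)
Compute 9485 mod 16 = 13
13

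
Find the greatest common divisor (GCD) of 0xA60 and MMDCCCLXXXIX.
Convert 0xA60 (hexadecimal) → 10×256 + 6×16 = 2656 (decimal)
Convert MMDCCCLXXXIX (Roman numeral) → 1000 + 1000 + 500 + 100 + 100 + 100 + 50 + 10 + 10 + 10 + 9 = 2889 (decimal)
Compute gcd(2656, 2889) = 1
1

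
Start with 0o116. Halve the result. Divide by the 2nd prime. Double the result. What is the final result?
Convert 0o116 (octal) → 1×64 + 1×8 + 6 = 78 (decimal)
Start: 78
78 ÷ 2 = 39
Convert the 2nd prime (prime index) → 3 (decimal)
39 ÷ 3 = 13
13 × 2 = 26
26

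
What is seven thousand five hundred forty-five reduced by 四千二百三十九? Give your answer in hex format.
Convert seven thousand five hundred forty-five (English words) → 7×1000 + 5×100 + 45 = 7545 (decimal)
Convert 四千二百三十九 (Chinese numeral) → 4×1000 + 2×100 + 3×10 + 9 = 4239 (decimal)
Compute 7545 - 4239 = 3306
Convert 3306 (decimal) → 3306 = 12×256 + 14×16 + 10 → 0xCEA (hexadecimal)
0xCEA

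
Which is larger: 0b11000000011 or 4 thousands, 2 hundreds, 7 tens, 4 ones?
Convert 0b11000000011 (binary) → 1024 + 512 + 2 + 1 = 1539 (decimal)
Convert 4 thousands, 2 hundreds, 7 tens, 4 ones (place-value notation) → 4×1000 + 2×100 + 7×10 + 4 = 4274 (decimal)
Compare 1539 vs 4274: larger = 4274
4274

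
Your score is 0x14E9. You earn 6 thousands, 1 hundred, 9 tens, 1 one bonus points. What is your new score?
Convert 0x14E9 (hexadecimal) → 1×4096 + 4×256 + 14×16 + 9 = 5353 (decimal)
Convert 6 thousands, 1 hundred, 9 tens, 1 one (place-value notation) → 6×1000 + 1×100 + 9×10 + 1 = 6191 (decimal)
Compute 5353 + 6191 = 11544
11544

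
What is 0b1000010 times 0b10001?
Convert 0b1000010 (binary) → 64 + 2 = 66 (decimal)
Convert 0b10001 (binary) → 16 + 1 = 17 (decimal)
Compute 66 × 17 = 1122
1122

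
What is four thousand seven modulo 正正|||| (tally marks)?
Convert four thousand seven (English words) → 4×1000 + 7 = 4007 (decimal)
Convert 正正|||| (tally marks) → 5 + 5 + 4 = 14 (decimal)
Compute 4007 mod 14 = 3
3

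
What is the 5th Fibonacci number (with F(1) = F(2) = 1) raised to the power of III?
Convert the 5th Fibonacci number (with F(1) = F(2) = 1) (Fibonacci index) → 1, 1, 2, 3, 5 → 5 (decimal)
Convert III (Roman numeral) → 1 + 1 + 1 = 3 (decimal)
Compute 5 ^ 3 = 125
125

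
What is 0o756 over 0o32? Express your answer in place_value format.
Convert 0o756 (octal) → 7×64 + 5×8 + 6 = 494 (decimal)
Convert 0o32 (octal) → 3×8 + 2 = 26 (decimal)
Compute 494 ÷ 26 = 19
Convert 19 (decimal) → 19 = 1×10 + 9 → 1 ten, 9 ones (place-value notation)
1 ten, 9 ones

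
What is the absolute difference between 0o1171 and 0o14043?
Convert 0o1171 (octal) → 1×512 + 1×64 + 7×8 + 1 = 633 (decimal)
Convert 0o14043 (octal) → 1×4096 + 4×512 + 4×8 + 3 = 6179 (decimal)
Compute |633 - 6179| = 5546
5546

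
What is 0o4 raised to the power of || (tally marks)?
Convert 0o4 (octal) → 4 (decimal)
Convert || (tally marks) → 2 (decimal)
Compute 4 ^ 2 = 16
16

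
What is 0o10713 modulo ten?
Convert 0o10713 (octal) → 1×4096 + 7×64 + 1×8 + 3 = 4555 (decimal)
Convert ten (English words) → 10 (decimal)
Compute 4555 mod 10 = 5
5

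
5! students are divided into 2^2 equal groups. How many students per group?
Convert 5! (factorial) → 120 (decimal)
Convert 2^2 (power) → 4 (decimal)
Compute 120 ÷ 4 = 30
30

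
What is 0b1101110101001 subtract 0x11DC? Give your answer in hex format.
Convert 0b1101110101001 (binary) → 4096 + 2048 + 512 + 256 + 128 + 32 + 8 + 1 = 7081 (decimal)
Convert 0x11DC (hexadecimal) → 1×4096 + 1×256 + 13×16 + 12 = 4572 (decimal)
Compute 7081 - 4572 = 2509
Convert 2509 (decimal) → 2509 = 9×256 + 12×16 + 13 → 0x9CD (hexadecimal)
0x9CD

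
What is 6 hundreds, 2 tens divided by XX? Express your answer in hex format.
Convert 6 hundreds, 2 tens (place-value notation) → 6×100 + 2×10 = 620 (decimal)
Convert XX (Roman numeral) → 10 + 10 = 20 (decimal)
Compute 620 ÷ 20 = 31
Convert 31 (decimal) → 31 = 1×16 + 15 → 0x1F (hexadecimal)
0x1F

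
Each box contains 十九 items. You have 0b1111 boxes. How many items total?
Convert 十九 (Chinese numeral) → 1×10 + 9 = 19 (decimal)
Convert 0b1111 (binary) → 8 + 4 + 2 + 1 = 15 (decimal)
Compute 19 × 15 = 285
285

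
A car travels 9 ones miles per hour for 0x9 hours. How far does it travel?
Convert 9 ones (place-value notation) → 9 (decimal)
Convert 0x9 (hexadecimal) → 9 (decimal)
Compute 9 × 9 = 81
81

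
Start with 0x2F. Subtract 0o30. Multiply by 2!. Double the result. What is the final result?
Convert 0x2F (hexadecimal) → 2×16 + 15 = 47 (decimal)
Start: 47
Convert 0o30 (octal) → 3×8 = 24 (decimal)
47 - 24 = 23
Convert 2! (factorial) → 2 (decimal)
23 × 2 = 46
46 × 2 = 92
92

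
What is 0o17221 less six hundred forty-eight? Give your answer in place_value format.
Convert 0o17221 (octal) → 1×4096 + 7×512 + 2×64 + 2×8 + 1 = 7825 (decimal)
Convert six hundred forty-eight (English words) → 6×100 + 48 = 648 (decimal)
Compute 7825 - 648 = 7177
Convert 7177 (decimal) → 7177 = 7×1000 + 1×100 + 7×10 + 7 → 7 thousands, 1 hundred, 7 tens, 7 ones (place-value notation)
7 thousands, 1 hundred, 7 tens, 7 ones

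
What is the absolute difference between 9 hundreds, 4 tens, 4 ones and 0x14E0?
Convert 9 hundreds, 4 tens, 4 ones (place-value notation) → 9×100 + 4×10 + 4 = 944 (decimal)
Convert 0x14E0 (hexadecimal) → 1×4096 + 4×256 + 14×16 = 5344 (decimal)
Compute |944 - 5344| = 4400
4400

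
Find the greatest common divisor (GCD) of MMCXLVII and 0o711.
Convert MMCXLVII (Roman numeral) → 1000 + 1000 + 100 + 40 + 5 + 1 + 1 = 2147 (decimal)
Convert 0o711 (octal) → 7×64 + 1×8 + 1 = 457 (decimal)
Compute gcd(2147, 457) = 1
1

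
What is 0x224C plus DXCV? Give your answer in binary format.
Convert 0x224C (hexadecimal) → 2×4096 + 2×256 + 4×16 + 12 = 8780 (decimal)
Convert DXCV (Roman numeral) → 500 + 90 + 5 = 595 (decimal)
Compute 8780 + 595 = 9375
Convert 9375 (decimal) → 9375 = 8192 + 1024 + 128 + 16 + 8 + 4 + 2 + 1 → 0b10010010011111 (binary)
0b10010010011111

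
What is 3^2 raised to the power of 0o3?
Convert 3^2 (power) → 9 (decimal)
Convert 0o3 (octal) → 3 (decimal)
Compute 9 ^ 3 = 729
729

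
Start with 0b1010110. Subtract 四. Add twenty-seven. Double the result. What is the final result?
Convert 0b1010110 (binary) → 64 + 16 + 4 + 2 = 86 (decimal)
Start: 86
Convert 四 (Chinese numeral) → 4 (decimal)
86 - 4 = 82
Convert twenty-seven (English words) → 27 (decimal)
82 + 27 = 109
109 × 2 = 218
218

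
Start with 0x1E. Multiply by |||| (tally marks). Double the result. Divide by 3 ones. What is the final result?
Convert 0x1E (hexadecimal) → 1×16 + 14 = 30 (decimal)
Start: 30
Convert |||| (tally marks) → 4 (decimal)
30 × 4 = 120
120 × 2 = 240
Convert 3 ones (place-value notation) → 3 (decimal)
240 ÷ 3 = 80
80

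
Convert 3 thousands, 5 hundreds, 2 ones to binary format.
Convert 3 thousands, 5 hundreds, 2 ones (place-value notation) → 3×1000 + 5×100 + 2 = 3502 (decimal)
Convert 3502 (decimal) → 3502 = 2048 + 1024 + 256 + 128 + 32 + 8 + 4 + 2 → 0b110110101110 (binary)
0b110110101110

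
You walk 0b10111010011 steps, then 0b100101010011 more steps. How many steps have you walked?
Convert 0b10111010011 (binary) → 1024 + 256 + 128 + 64 + 16 + 2 + 1 = 1491 (decimal)
Convert 0b100101010011 (binary) → 2048 + 256 + 64 + 16 + 2 + 1 = 2387 (decimal)
Compute 1491 + 2387 = 3878
3878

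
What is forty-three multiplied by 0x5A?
Convert forty-three (English words) → 43 (decimal)
Convert 0x5A (hexadecimal) → 5×16 + 10 = 90 (decimal)
Compute 43 × 90 = 3870
3870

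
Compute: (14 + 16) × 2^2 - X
Convert 2^2 (power) → 4 (decimal)
Convert X (Roman numeral) → 10 (decimal)
Expression in decimal: (14 + 16) × 4 - 10
Parentheses first: 14 + 16 = 30
Multiply: 30 × 4 = 120
Subtract: 120 - 10 = 110
110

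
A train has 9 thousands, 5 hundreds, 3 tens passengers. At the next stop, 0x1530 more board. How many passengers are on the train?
Convert 9 thousands, 5 hundreds, 3 tens (place-value notation) → 9×1000 + 5×100 + 3×10 = 9530 (decimal)
Convert 0x1530 (hexadecimal) → 1×4096 + 5×256 + 3×16 = 5424 (decimal)
Compute 9530 + 5424 = 14954
14954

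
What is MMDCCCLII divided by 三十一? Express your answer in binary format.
Convert MMDCCCLII (Roman numeral) → 1000 + 1000 + 500 + 100 + 100 + 100 + 50 + 1 + 1 = 2852 (decimal)
Convert 三十一 (Chinese numeral) → 3×10 + 1 = 31 (decimal)
Compute 2852 ÷ 31 = 92
Convert 92 (decimal) → 92 = 64 + 16 + 8 + 4 → 0b1011100 (binary)
0b1011100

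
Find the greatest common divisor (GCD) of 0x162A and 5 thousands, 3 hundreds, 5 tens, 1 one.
Convert 0x162A (hexadecimal) → 1×4096 + 6×256 + 2×16 + 10 = 5674 (decimal)
Convert 5 thousands, 3 hundreds, 5 tens, 1 one (place-value notation) → 5×1000 + 3×100 + 5×10 + 1 = 5351 (decimal)
Compute gcd(5674, 5351) = 1
1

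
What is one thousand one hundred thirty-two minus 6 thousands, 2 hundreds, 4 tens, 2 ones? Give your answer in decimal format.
Convert one thousand one hundred thirty-two (English words) → 1×1000 + 1×100 + 32 = 1132 (decimal)
Convert 6 thousands, 2 hundreds, 4 tens, 2 ones (place-value notation) → 6×1000 + 2×100 + 4×10 + 2 = 6242 (decimal)
Compute 1132 - 6242 = -5110
-5110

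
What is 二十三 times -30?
Convert 二十三 (Chinese numeral) → 2×10 + 3 = 23 (decimal)
Compute 23 × -30 = -690
-690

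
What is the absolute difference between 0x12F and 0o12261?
Convert 0x12F (hexadecimal) → 1×256 + 2×16 + 15 = 303 (decimal)
Convert 0o12261 (octal) → 1×4096 + 2×512 + 2×64 + 6×8 + 1 = 5297 (decimal)
Compute |303 - 5297| = 4994
4994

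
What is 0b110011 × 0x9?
Convert 0b110011 (binary) → 32 + 16 + 2 + 1 = 51 (decimal)
Convert 0x9 (hexadecimal) → 9 (decimal)
Compute 51 × 9 = 459
459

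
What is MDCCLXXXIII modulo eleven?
Convert MDCCLXXXIII (Roman numeral) → 1000 + 500 + 100 + 100 + 50 + 10 + 10 + 10 + 1 + 1 + 1 = 1783 (decimal)
Convert eleven (English words) → 11 (decimal)
Compute 1783 mod 11 = 1
1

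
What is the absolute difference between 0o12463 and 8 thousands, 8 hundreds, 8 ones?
Convert 0o12463 (octal) → 1×4096 + 2×512 + 4×64 + 6×8 + 3 = 5427 (decimal)
Convert 8 thousands, 8 hundreds, 8 ones (place-value notation) → 8×1000 + 8×100 + 8 = 8808 (decimal)
Compute |5427 - 8808| = 3381
3381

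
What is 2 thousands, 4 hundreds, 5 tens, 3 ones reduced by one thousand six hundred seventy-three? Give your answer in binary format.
Convert 2 thousands, 4 hundreds, 5 tens, 3 ones (place-value notation) → 2×1000 + 4×100 + 5×10 + 3 = 2453 (decimal)
Convert one thousand six hundred seventy-three (English words) → 1×1000 + 6×100 + 73 = 1673 (decimal)
Compute 2453 - 1673 = 780
Convert 780 (decimal) → 780 = 512 + 256 + 8 + 4 → 0b1100001100 (binary)
0b1100001100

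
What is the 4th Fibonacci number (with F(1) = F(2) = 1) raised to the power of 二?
Convert the 4th Fibonacci number (with F(1) = F(2) = 1) (Fibonacci index) → 1, 1, 2, 3 → 3 (decimal)
Convert 二 (Chinese numeral) → 2 (decimal)
Compute 3 ^ 2 = 9
9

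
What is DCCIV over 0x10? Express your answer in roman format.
Convert DCCIV (Roman numeral) → 500 + 100 + 100 + 4 = 704 (decimal)
Convert 0x10 (hexadecimal) → 1×16 = 16 (decimal)
Compute 704 ÷ 16 = 44
Convert 44 (decimal) → 44 = 40 + 4 → XLIV (Roman numeral)
XLIV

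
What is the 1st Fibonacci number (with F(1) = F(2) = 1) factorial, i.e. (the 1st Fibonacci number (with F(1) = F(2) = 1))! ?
Convert the 1st Fibonacci number (with F(1) = F(2) = 1) (Fibonacci index) → 1 (decimal)
Compute 1! = 1
1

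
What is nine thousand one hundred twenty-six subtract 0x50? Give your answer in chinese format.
Convert nine thousand one hundred twenty-six (English words) → 9×1000 + 1×100 + 26 = 9126 (decimal)
Convert 0x50 (hexadecimal) → 5×16 = 80 (decimal)
Compute 9126 - 80 = 9046
Convert 9046 (decimal) → 9046 = 9×1000 + 4×10 + 6 → 九千零四十六 (Chinese numeral)
九千零四十六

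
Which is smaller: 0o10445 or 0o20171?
Convert 0o10445 (octal) → 1×4096 + 4×64 + 4×8 + 5 = 4389 (decimal)
Convert 0o20171 (octal) → 2×4096 + 1×64 + 7×8 + 1 = 8313 (decimal)
Compare 4389 vs 8313: smaller = 4389
4389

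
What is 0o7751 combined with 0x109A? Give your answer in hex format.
Convert 0o7751 (octal) → 7×512 + 7×64 + 5×8 + 1 = 4073 (decimal)
Convert 0x109A (hexadecimal) → 1×4096 + 9×16 + 10 = 4250 (decimal)
Compute 4073 + 4250 = 8323
Convert 8323 (decimal) → 8323 = 2×4096 + 8×16 + 3 → 0x2083 (hexadecimal)
0x2083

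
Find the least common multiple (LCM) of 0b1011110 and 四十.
Convert 0b1011110 (binary) → 64 + 16 + 8 + 4 + 2 = 94 (decimal)
Convert 四十 (Chinese numeral) → 4×10 = 40 (decimal)
Compute lcm(94, 40) = 1880
1880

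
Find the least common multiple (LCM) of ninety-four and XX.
Convert ninety-four (English words) → 94 (decimal)
Convert XX (Roman numeral) → 10 + 10 = 20 (decimal)
Compute lcm(94, 20) = 940
940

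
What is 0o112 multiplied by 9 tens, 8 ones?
Convert 0o112 (octal) → 1×64 + 1×8 + 2 = 74 (decimal)
Convert 9 tens, 8 ones (place-value notation) → 9×10 + 8 = 98 (decimal)
Compute 74 × 98 = 7252
7252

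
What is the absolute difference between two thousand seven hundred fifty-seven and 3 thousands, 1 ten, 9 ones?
Convert two thousand seven hundred fifty-seven (English words) → 2×1000 + 7×100 + 57 = 2757 (decimal)
Convert 3 thousands, 1 ten, 9 ones (place-value notation) → 3×1000 + 1×10 + 9 = 3019 (decimal)
Compute |2757 - 3019| = 262
262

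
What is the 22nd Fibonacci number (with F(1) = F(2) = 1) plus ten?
The 22nd Fibonacci number (with F(1) = F(2) = 1) = 17711
Convert ten (English words) → 10 (decimal)
Compute 17711 + 10 = 17721
17721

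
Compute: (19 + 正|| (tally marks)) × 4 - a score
Convert 正|| (tally marks) → 5 + 2 = 7 (decimal)
Convert a score (colloquial) → 20 (decimal)
Expression in decimal: (19 + 7) × 4 - 20
Parentheses first: 19 + 7 = 26
Multiply: 26 × 4 = 104
Subtract: 104 - 20 = 84
84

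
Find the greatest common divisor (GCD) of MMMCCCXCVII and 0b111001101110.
Convert MMMCCCXCVII (Roman numeral) → 1000 + 1000 + 1000 + 100 + 100 + 100 + 90 + 5 + 1 + 1 = 3397 (decimal)
Convert 0b111001101110 (binary) → 2048 + 1024 + 512 + 64 + 32 + 8 + 4 + 2 = 3694 (decimal)
Compute gcd(3397, 3694) = 1
1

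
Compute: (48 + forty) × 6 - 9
Convert forty (English words) → 40 (decimal)
Expression in decimal: (48 + 40) × 6 - 9
Parentheses first: 48 + 40 = 88
Multiply: 88 × 6 = 528
Subtract: 528 - 9 = 519
519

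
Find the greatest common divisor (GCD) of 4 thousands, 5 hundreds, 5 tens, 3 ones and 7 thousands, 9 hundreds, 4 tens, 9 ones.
Convert 4 thousands, 5 hundreds, 5 tens, 3 ones (place-value notation) → 4×1000 + 5×100 + 5×10 + 3 = 4553 (decimal)
Convert 7 thousands, 9 hundreds, 4 tens, 9 ones (place-value notation) → 7×1000 + 9×100 + 4×10 + 9 = 7949 (decimal)
Compute gcd(4553, 7949) = 1
1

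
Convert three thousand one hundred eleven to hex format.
Convert three thousand one hundred eleven (English words) → 3×1000 + 1×100 + 11 = 3111 (decimal)
Convert 3111 (decimal) → 3111 = 12×256 + 2×16 + 7 → 0xC27 (hexadecimal)
0xC27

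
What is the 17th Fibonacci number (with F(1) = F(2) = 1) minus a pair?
The 17th Fibonacci number (with F(1) = F(2) = 1) = 1597
Convert a pair (colloquial) → 2 (decimal)
Compute 1597 - 2 = 1595
1595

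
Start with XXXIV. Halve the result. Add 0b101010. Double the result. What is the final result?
Convert XXXIV (Roman numeral) → 10 + 10 + 10 + 4 = 34 (decimal)
Start: 34
34 ÷ 2 = 17
Convert 0b101010 (binary) → 32 + 8 + 2 = 42 (decimal)
17 + 42 = 59
59 × 2 = 118
118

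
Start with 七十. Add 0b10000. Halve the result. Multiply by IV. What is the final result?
Convert 七十 (Chinese numeral) → 7×10 = 70 (decimal)
Start: 70
Convert 0b10000 (binary) → 16 (decimal)
70 + 16 = 86
86 ÷ 2 = 43
Convert IV (Roman numeral) → 4 (decimal)
43 × 4 = 172
172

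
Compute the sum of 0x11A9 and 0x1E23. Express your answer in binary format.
Convert 0x11A9 (hexadecimal) → 1×4096 + 1×256 + 10×16 + 9 = 4521 (decimal)
Convert 0x1E23 (hexadecimal) → 1×4096 + 14×256 + 2×16 + 3 = 7715 (decimal)
Compute 4521 + 7715 = 12236
Convert 12236 (decimal) → 12236 = 8192 + 2048 + 1024 + 512 + 256 + 128 + 64 + 8 + 4 → 0b10111111001100 (binary)
0b10111111001100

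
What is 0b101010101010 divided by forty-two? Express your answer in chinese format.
Convert 0b101010101010 (binary) → 2048 + 512 + 128 + 32 + 8 + 2 = 2730 (decimal)
Convert forty-two (English words) → 42 (decimal)
Compute 2730 ÷ 42 = 65
Convert 65 (decimal) → 65 = 6×10 + 5 → 六十五 (Chinese numeral)
六十五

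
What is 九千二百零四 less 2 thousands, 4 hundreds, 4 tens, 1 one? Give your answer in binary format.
Convert 九千二百零四 (Chinese numeral) → 9×1000 + 2×100 + 4 = 9204 (decimal)
Convert 2 thousands, 4 hundreds, 4 tens, 1 one (place-value notation) → 2×1000 + 4×100 + 4×10 + 1 = 2441 (decimal)
Compute 9204 - 2441 = 6763
Convert 6763 (decimal) → 6763 = 4096 + 2048 + 512 + 64 + 32 + 8 + 2 + 1 → 0b1101001101011 (binary)
0b1101001101011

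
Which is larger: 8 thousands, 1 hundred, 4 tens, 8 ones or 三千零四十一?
Convert 8 thousands, 1 hundred, 4 tens, 8 ones (place-value notation) → 8×1000 + 1×100 + 4×10 + 8 = 8148 (decimal)
Convert 三千零四十一 (Chinese numeral) → 3×1000 + 4×10 + 1 = 3041 (decimal)
Compare 8148 vs 3041: larger = 8148
8148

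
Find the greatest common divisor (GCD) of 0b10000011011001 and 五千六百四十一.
Convert 0b10000011011001 (binary) → 8192 + 128 + 64 + 16 + 8 + 1 = 8409 (decimal)
Convert 五千六百四十一 (Chinese numeral) → 5×1000 + 6×100 + 4×10 + 1 = 5641 (decimal)
Compute gcd(8409, 5641) = 1
1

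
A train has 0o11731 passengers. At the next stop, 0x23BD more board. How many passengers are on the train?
Convert 0o11731 (octal) → 1×4096 + 1×512 + 7×64 + 3×8 + 1 = 5081 (decimal)
Convert 0x23BD (hexadecimal) → 2×4096 + 3×256 + 11×16 + 13 = 9149 (decimal)
Compute 5081 + 9149 = 14230
14230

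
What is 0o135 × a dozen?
Convert 0o135 (octal) → 1×64 + 3×8 + 5 = 93 (decimal)
Convert a dozen (colloquial) → 12 (decimal)
Compute 93 × 12 = 1116
1116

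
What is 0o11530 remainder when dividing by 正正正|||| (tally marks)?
Convert 0o11530 (octal) → 1×4096 + 1×512 + 5×64 + 3×8 = 4952 (decimal)
Convert 正正正|||| (tally marks) → 5 + 5 + 5 + 4 = 19 (decimal)
Compute 4952 mod 19 = 12
12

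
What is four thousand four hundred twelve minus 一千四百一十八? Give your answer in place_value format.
Convert four thousand four hundred twelve (English words) → 4×1000 + 4×100 + 12 = 4412 (decimal)
Convert 一千四百一十八 (Chinese numeral) → 1×1000 + 4×100 + 1×10 + 8 = 1418 (decimal)
Compute 4412 - 1418 = 2994
Convert 2994 (decimal) → 2994 = 2×1000 + 9×100 + 9×10 + 4 → 2 thousands, 9 hundreds, 9 tens, 4 ones (place-value notation)
2 thousands, 9 hundreds, 9 tens, 4 ones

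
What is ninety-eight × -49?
Convert ninety-eight (English words) → 98 (decimal)
Compute 98 × -49 = -4802
-4802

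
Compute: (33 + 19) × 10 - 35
Parentheses first: 33 + 19 = 52
Multiply: 52 × 10 = 520
Subtract: 520 - 35 = 485
485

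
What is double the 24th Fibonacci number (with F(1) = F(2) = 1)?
The 24th Fibonacci number (with F(1) = F(2) = 1) = 46368
Compute 46368 × 2 = 92736
92736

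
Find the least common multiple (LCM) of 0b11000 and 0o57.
Convert 0b11000 (binary) → 16 + 8 = 24 (decimal)
Convert 0o57 (octal) → 5×8 + 7 = 47 (decimal)
Compute lcm(24, 47) = 1128
1128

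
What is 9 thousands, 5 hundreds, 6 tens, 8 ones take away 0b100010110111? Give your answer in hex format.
Convert 9 thousands, 5 hundreds, 6 tens, 8 ones (place-value notation) → 9×1000 + 5×100 + 6×10 + 8 = 9568 (decimal)
Convert 0b100010110111 (binary) → 2048 + 128 + 32 + 16 + 4 + 2 + 1 = 2231 (decimal)
Compute 9568 - 2231 = 7337
Convert 7337 (decimal) → 7337 = 1×4096 + 12×256 + 10×16 + 9 → 0x1CA9 (hexadecimal)
0x1CA9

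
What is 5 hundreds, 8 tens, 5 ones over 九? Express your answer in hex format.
Convert 5 hundreds, 8 tens, 5 ones (place-value notation) → 5×100 + 8×10 + 5 = 585 (decimal)
Convert 九 (Chinese numeral) → 9 (decimal)
Compute 585 ÷ 9 = 65
Convert 65 (decimal) → 65 = 4×16 + 1 → 0x41 (hexadecimal)
0x41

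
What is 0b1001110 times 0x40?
Convert 0b1001110 (binary) → 64 + 8 + 4 + 2 = 78 (decimal)
Convert 0x40 (hexadecimal) → 4×16 = 64 (decimal)
Compute 78 × 64 = 4992
4992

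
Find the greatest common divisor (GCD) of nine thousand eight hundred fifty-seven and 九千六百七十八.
Convert nine thousand eight hundred fifty-seven (English words) → 9×1000 + 8×100 + 57 = 9857 (decimal)
Convert 九千六百七十八 (Chinese numeral) → 9×1000 + 6×100 + 7×10 + 8 = 9678 (decimal)
Compute gcd(9857, 9678) = 1
1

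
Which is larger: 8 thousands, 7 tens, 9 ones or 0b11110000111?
Convert 8 thousands, 7 tens, 9 ones (place-value notation) → 8×1000 + 7×10 + 9 = 8079 (decimal)
Convert 0b11110000111 (binary) → 1024 + 512 + 256 + 128 + 4 + 2 + 1 = 1927 (decimal)
Compare 8079 vs 1927: larger = 8079
8079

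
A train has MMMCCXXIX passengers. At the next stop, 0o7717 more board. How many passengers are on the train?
Convert MMMCCXXIX (Roman numeral) → 1000 + 1000 + 1000 + 100 + 100 + 10 + 10 + 9 = 3229 (decimal)
Convert 0o7717 (octal) → 7×512 + 7×64 + 1×8 + 7 = 4047 (decimal)
Compute 3229 + 4047 = 7276
7276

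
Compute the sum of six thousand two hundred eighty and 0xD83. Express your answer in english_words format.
Convert six thousand two hundred eighty (English words) → 6×1000 + 2×100 + 80 = 6280 (decimal)
Convert 0xD83 (hexadecimal) → 13×256 + 8×16 + 3 = 3459 (decimal)
Compute 6280 + 3459 = 9739
Convert 9739 (decimal) → 9739 = 9×1000 + 7×100 + 39 → nine thousand seven hundred thirty-nine (English words)
nine thousand seven hundred thirty-nine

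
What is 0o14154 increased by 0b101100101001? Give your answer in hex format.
Convert 0o14154 (octal) → 1×4096 + 4×512 + 1×64 + 5×8 + 4 = 6252 (decimal)
Convert 0b101100101001 (binary) → 2048 + 512 + 256 + 32 + 8 + 1 = 2857 (decimal)
Compute 6252 + 2857 = 9109
Convert 9109 (decimal) → 9109 = 2×4096 + 3×256 + 9×16 + 5 → 0x2395 (hexadecimal)
0x2395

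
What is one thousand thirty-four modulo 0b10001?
Convert one thousand thirty-four (English words) → 1×1000 + 34 = 1034 (decimal)
Convert 0b10001 (binary) → 16 + 1 = 17 (decimal)
Compute 1034 mod 17 = 14
14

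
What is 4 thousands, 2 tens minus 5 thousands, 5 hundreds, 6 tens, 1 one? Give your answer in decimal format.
Convert 4 thousands, 2 tens (place-value notation) → 4×1000 + 2×10 = 4020 (decimal)
Convert 5 thousands, 5 hundreds, 6 tens, 1 one (place-value notation) → 5×1000 + 5×100 + 6×10 + 1 = 5561 (decimal)
Compute 4020 - 5561 = -1541
-1541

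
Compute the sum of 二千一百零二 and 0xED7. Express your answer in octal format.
Convert 二千一百零二 (Chinese numeral) → 2×1000 + 1×100 + 2 = 2102 (decimal)
Convert 0xED7 (hexadecimal) → 14×256 + 13×16 + 7 = 3799 (decimal)
Compute 2102 + 3799 = 5901
Convert 5901 (decimal) → 5901 = 1×4096 + 3×512 + 4×64 + 1×8 + 5 → 0o13415 (octal)
0o13415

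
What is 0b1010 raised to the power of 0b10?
Convert 0b1010 (binary) → 8 + 2 = 10 (decimal)
Convert 0b10 (binary) → 2 (decimal)
Compute 10 ^ 2 = 100
100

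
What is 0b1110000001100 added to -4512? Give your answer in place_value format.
Convert 0b1110000001100 (binary) → 4096 + 2048 + 1024 + 8 + 4 = 7180 (decimal)
Compute 7180 + -4512 = 2668
Convert 2668 (decimal) → 2668 = 2×1000 + 6×100 + 6×10 + 8 → 2 thousands, 6 hundreds, 6 tens, 8 ones (place-value notation)
2 thousands, 6 hundreds, 6 tens, 8 ones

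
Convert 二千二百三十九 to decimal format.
Convert 二千二百三十九 (Chinese numeral) → 2×1000 + 2×100 + 3×10 + 9 = 2239 (decimal)
2239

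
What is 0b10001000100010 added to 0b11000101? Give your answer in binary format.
Convert 0b10001000100010 (binary) → 8192 + 512 + 32 + 2 = 8738 (decimal)
Convert 0b11000101 (binary) → 128 + 64 + 4 + 1 = 197 (decimal)
Compute 8738 + 197 = 8935
Convert 8935 (decimal) → 8935 = 8192 + 512 + 128 + 64 + 32 + 4 + 2 + 1 → 0b10001011100111 (binary)
0b10001011100111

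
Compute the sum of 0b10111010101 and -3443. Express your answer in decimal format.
Convert 0b10111010101 (binary) → 1024 + 256 + 128 + 64 + 16 + 4 + 1 = 1493 (decimal)
Compute 1493 + -3443 = -1950
-1950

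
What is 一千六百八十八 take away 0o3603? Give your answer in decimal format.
Convert 一千六百八十八 (Chinese numeral) → 1×1000 + 6×100 + 8×10 + 8 = 1688 (decimal)
Convert 0o3603 (octal) → 3×512 + 6×64 + 3 = 1923 (decimal)
Compute 1688 - 1923 = -235
-235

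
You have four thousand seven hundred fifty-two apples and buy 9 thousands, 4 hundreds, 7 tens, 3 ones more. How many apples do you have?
Convert four thousand seven hundred fifty-two (English words) → 4×1000 + 7×100 + 52 = 4752 (decimal)
Convert 9 thousands, 4 hundreds, 7 tens, 3 ones (place-value notation) → 9×1000 + 4×100 + 7×10 + 3 = 9473 (decimal)
Compute 4752 + 9473 = 14225
14225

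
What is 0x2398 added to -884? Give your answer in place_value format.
Convert 0x2398 (hexadecimal) → 2×4096 + 3×256 + 9×16 + 8 = 9112 (decimal)
Compute 9112 + -884 = 8228
Convert 8228 (decimal) → 8228 = 8×1000 + 2×100 + 2×10 + 8 → 8 thousands, 2 hundreds, 2 tens, 8 ones (place-value notation)
8 thousands, 2 hundreds, 2 tens, 8 ones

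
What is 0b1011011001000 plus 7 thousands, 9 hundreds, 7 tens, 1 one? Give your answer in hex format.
Convert 0b1011011001000 (binary) → 4096 + 1024 + 512 + 128 + 64 + 8 = 5832 (decimal)
Convert 7 thousands, 9 hundreds, 7 tens, 1 one (place-value notation) → 7×1000 + 9×100 + 7×10 + 1 = 7971 (decimal)
Compute 5832 + 7971 = 13803
Convert 13803 (decimal) → 13803 = 3×4096 + 5×256 + 14×16 + 11 → 0x35EB (hexadecimal)
0x35EB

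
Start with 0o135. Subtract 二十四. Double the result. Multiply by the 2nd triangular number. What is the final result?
Convert 0o135 (octal) → 1×64 + 3×8 + 5 = 93 (decimal)
Start: 93
Convert 二十四 (Chinese numeral) → 2×10 + 4 = 24 (decimal)
93 - 24 = 69
69 × 2 = 138
Convert the 2nd triangular number (triangular index) → 2×3/2 = 3 (decimal)
138 × 3 = 414
414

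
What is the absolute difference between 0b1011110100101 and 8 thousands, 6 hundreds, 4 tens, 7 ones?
Convert 0b1011110100101 (binary) → 4096 + 1024 + 512 + 256 + 128 + 32 + 4 + 1 = 6053 (decimal)
Convert 8 thousands, 6 hundreds, 4 tens, 7 ones (place-value notation) → 8×1000 + 6×100 + 4×10 + 7 = 8647 (decimal)
Compute |6053 - 8647| = 2594
2594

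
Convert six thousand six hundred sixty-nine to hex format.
Convert six thousand six hundred sixty-nine (English words) → 6×1000 + 6×100 + 69 = 6669 (decimal)
Convert 6669 (decimal) → 6669 = 1×4096 + 10×256 + 13 → 0x1A0D (hexadecimal)
0x1A0D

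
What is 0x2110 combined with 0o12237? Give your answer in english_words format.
Convert 0x2110 (hexadecimal) → 2×4096 + 1×256 + 1×16 = 8464 (decimal)
Convert 0o12237 (octal) → 1×4096 + 2×512 + 2×64 + 3×8 + 7 = 5279 (decimal)
Compute 8464 + 5279 = 13743
Convert 13743 (decimal) → 13743 = 13×1000 + 7×100 + 43 → thirteen thousand seven hundred forty-three (English words)
thirteen thousand seven hundred forty-three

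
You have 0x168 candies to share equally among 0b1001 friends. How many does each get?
Convert 0x168 (hexadecimal) → 1×256 + 6×16 + 8 = 360 (decimal)
Convert 0b1001 (binary) → 8 + 1 = 9 (decimal)
Compute 360 ÷ 9 = 40
40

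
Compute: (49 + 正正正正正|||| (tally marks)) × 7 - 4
Convert 正正正正正|||| (tally marks) → 5 + 5 + 5 + 5 + 5 + 4 = 29 (decimal)
Expression in decimal: (49 + 29) × 7 - 4
Parentheses first: 49 + 29 = 78
Multiply: 78 × 7 = 546
Subtract: 546 - 4 = 542
542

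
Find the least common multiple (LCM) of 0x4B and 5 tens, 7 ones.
Convert 0x4B (hexadecimal) → 4×16 + 11 = 75 (decimal)
Convert 5 tens, 7 ones (place-value notation) → 5×10 + 7 = 57 (decimal)
Compute lcm(75, 57) = 1425
1425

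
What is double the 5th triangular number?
The 5th triangular number = 5×6/2 = 15
Compute 15 × 2 = 30
30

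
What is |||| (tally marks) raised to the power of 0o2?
Convert |||| (tally marks) → 4 (decimal)
Convert 0o2 (octal) → 2 (decimal)
Compute 4 ^ 2 = 16
16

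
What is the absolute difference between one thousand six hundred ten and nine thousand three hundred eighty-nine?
Convert one thousand six hundred ten (English words) → 1×1000 + 6×100 + 10 = 1610 (decimal)
Convert nine thousand three hundred eighty-nine (English words) → 9×1000 + 3×100 + 89 = 9389 (decimal)
Compute |1610 - 9389| = 7779
7779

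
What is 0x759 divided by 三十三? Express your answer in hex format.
Convert 0x759 (hexadecimal) → 7×256 + 5×16 + 9 = 1881 (decimal)
Convert 三十三 (Chinese numeral) → 3×10 + 3 = 33 (decimal)
Compute 1881 ÷ 33 = 57
Convert 57 (decimal) → 57 = 3×16 + 9 → 0x39 (hexadecimal)
0x39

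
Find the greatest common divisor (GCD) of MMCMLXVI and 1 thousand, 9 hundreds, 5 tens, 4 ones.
Convert MMCMLXVI (Roman numeral) → 1000 + 1000 + 900 + 50 + 10 + 5 + 1 = 2966 (decimal)
Convert 1 thousand, 9 hundreds, 5 tens, 4 ones (place-value notation) → 1×1000 + 9×100 + 5×10 + 4 = 1954 (decimal)
Compute gcd(2966, 1954) = 2
2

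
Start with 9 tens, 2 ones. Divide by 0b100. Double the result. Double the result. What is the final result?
Convert 9 tens, 2 ones (place-value notation) → 9×10 + 2 = 92 (decimal)
Start: 92
Convert 0b100 (binary) → 4 (decimal)
92 ÷ 4 = 23
23 × 2 = 46
46 × 2 = 92
92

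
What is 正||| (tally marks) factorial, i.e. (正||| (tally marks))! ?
Convert 正||| (tally marks) → 5 + 3 = 8 (decimal)
Compute 8! = 40320
40320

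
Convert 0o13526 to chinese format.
Convert 0o13526 (octal) → 1×4096 + 3×512 + 5×64 + 2×8 + 6 = 5974 (decimal)
Convert 5974 (decimal) → 5974 = 5×1000 + 9×100 + 7×10 + 4 → 五千九百七十四 (Chinese numeral)
五千九百七十四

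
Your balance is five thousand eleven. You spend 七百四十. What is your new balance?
Convert five thousand eleven (English words) → 5×1000 + 11 = 5011 (decimal)
Convert 七百四十 (Chinese numeral) → 7×100 + 4×10 = 740 (decimal)
Compute 5011 - 740 = 4271
4271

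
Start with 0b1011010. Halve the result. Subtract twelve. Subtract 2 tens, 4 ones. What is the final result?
Convert 0b1011010 (binary) → 64 + 16 + 8 + 2 = 90 (decimal)
Start: 90
90 ÷ 2 = 45
Convert twelve (English words) → 12 (decimal)
45 - 12 = 33
Convert 2 tens, 4 ones (place-value notation) → 2×10 + 4 = 24 (decimal)
33 - 24 = 9
9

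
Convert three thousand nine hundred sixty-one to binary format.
Convert three thousand nine hundred sixty-one (English words) → 3×1000 + 9×100 + 61 = 3961 (decimal)
Convert 3961 (decimal) → 3961 = 2048 + 1024 + 512 + 256 + 64 + 32 + 16 + 8 + 1 → 0b111101111001 (binary)
0b111101111001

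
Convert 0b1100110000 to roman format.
Convert 0b1100110000 (binary) → 512 + 256 + 32 + 16 = 816 (decimal)
Convert 816 (decimal) → 816 = 500 + 100 + 100 + 100 + 10 + 5 + 1 → DCCCXVI (Roman numeral)
DCCCXVI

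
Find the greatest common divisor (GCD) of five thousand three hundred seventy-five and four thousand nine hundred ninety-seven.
Convert five thousand three hundred seventy-five (English words) → 5×1000 + 3×100 + 75 = 5375 (decimal)
Convert four thousand nine hundred ninety-seven (English words) → 4×1000 + 9×100 + 97 = 4997 (decimal)
Compute gcd(5375, 4997) = 1
1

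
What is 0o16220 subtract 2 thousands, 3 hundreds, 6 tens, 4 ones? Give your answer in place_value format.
Convert 0o16220 (octal) → 1×4096 + 6×512 + 2×64 + 2×8 = 7312 (decimal)
Convert 2 thousands, 3 hundreds, 6 tens, 4 ones (place-value notation) → 2×1000 + 3×100 + 6×10 + 4 = 2364 (decimal)
Compute 7312 - 2364 = 4948
Convert 4948 (decimal) → 4948 = 4×1000 + 9×100 + 4×10 + 8 → 4 thousands, 9 hundreds, 4 tens, 8 ones (place-value notation)
4 thousands, 9 hundreds, 4 tens, 8 ones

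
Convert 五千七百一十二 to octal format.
Convert 五千七百一十二 (Chinese numeral) → 5×1000 + 7×100 + 1×10 + 2 = 5712 (decimal)
Convert 5712 (decimal) → 5712 = 1×4096 + 3×512 + 1×64 + 2×8 → 0o13120 (octal)
0o13120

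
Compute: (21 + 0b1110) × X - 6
Convert 0b1110 (binary) → 8 + 4 + 2 = 14 (decimal)
Convert X (Roman numeral) → 10 (decimal)
Expression in decimal: (21 + 14) × 10 - 6
Parentheses first: 21 + 14 = 35
Multiply: 35 × 10 = 350
Subtract: 350 - 6 = 344
344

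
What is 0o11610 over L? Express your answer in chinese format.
Convert 0o11610 (octal) → 1×4096 + 1×512 + 6×64 + 1×8 = 5000 (decimal)
Convert L (Roman numeral) → 50 (decimal)
Compute 5000 ÷ 50 = 100
Convert 100 (decimal) → 100 = 1×100 → 一百 (Chinese numeral)
一百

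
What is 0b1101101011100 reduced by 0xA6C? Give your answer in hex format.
Convert 0b1101101011100 (binary) → 4096 + 2048 + 512 + 256 + 64 + 16 + 8 + 4 = 7004 (decimal)
Convert 0xA6C (hexadecimal) → 10×256 + 6×16 + 12 = 2668 (decimal)
Compute 7004 - 2668 = 4336
Convert 4336 (decimal) → 4336 = 1×4096 + 15×16 → 0x10F0 (hexadecimal)
0x10F0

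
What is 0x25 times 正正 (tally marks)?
Convert 0x25 (hexadecimal) → 2×16 + 5 = 37 (decimal)
Convert 正正 (tally marks) → 5 + 5 = 10 (decimal)
Compute 37 × 10 = 370
370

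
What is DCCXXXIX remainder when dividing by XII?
Convert DCCXXXIX (Roman numeral) → 500 + 100 + 100 + 10 + 10 + 10 + 9 = 739 (decimal)
Convert XII (Roman numeral) → 10 + 1 + 1 = 12 (decimal)
Compute 739 mod 12 = 7
7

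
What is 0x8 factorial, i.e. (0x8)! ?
Convert 0x8 (hexadecimal) → 8 (decimal)
Compute 8! = 40320
40320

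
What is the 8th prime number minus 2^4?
The 8th prime number = 19
Convert 2^4 (power) → 16 (decimal)
Compute 19 - 16 = 3
3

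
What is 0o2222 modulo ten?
Convert 0o2222 (octal) → 2×512 + 2×64 + 2×8 + 2 = 1170 (decimal)
Convert ten (English words) → 10 (decimal)
Compute 1170 mod 10 = 0
0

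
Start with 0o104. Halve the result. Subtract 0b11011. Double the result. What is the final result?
Convert 0o104 (octal) → 1×64 + 4 = 68 (decimal)
Start: 68
68 ÷ 2 = 34
Convert 0b11011 (binary) → 16 + 8 + 2 + 1 = 27 (decimal)
34 - 27 = 7
7 × 2 = 14
14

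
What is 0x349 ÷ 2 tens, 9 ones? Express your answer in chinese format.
Convert 0x349 (hexadecimal) → 3×256 + 4×16 + 9 = 841 (decimal)
Convert 2 tens, 9 ones (place-value notation) → 2×10 + 9 = 29 (decimal)
Compute 841 ÷ 29 = 29
Convert 29 (decimal) → 29 = 2×10 + 9 → 二十九 (Chinese numeral)
二十九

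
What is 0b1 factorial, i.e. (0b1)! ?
Convert 0b1 (binary) → 1 (decimal)
Compute 1! = 1
1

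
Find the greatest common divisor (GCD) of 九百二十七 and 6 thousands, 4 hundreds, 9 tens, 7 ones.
Convert 九百二十七 (Chinese numeral) → 9×100 + 2×10 + 7 = 927 (decimal)
Convert 6 thousands, 4 hundreds, 9 tens, 7 ones (place-value notation) → 6×1000 + 4×100 + 9×10 + 7 = 6497 (decimal)
Compute gcd(927, 6497) = 1
1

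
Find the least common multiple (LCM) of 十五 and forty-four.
Convert 十五 (Chinese numeral) → 1×10 + 5 = 15 (decimal)
Convert forty-four (English words) → 44 (decimal)
Compute lcm(15, 44) = 660
660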